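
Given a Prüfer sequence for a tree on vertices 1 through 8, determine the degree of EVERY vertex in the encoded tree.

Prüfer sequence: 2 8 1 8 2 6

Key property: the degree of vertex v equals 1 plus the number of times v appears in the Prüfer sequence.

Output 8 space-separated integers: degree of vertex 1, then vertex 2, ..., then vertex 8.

Answer: 2 3 1 1 1 2 1 3

Derivation:
p_1 = 2: count[2] becomes 1
p_2 = 8: count[8] becomes 1
p_3 = 1: count[1] becomes 1
p_4 = 8: count[8] becomes 2
p_5 = 2: count[2] becomes 2
p_6 = 6: count[6] becomes 1
Degrees (1 + count): deg[1]=1+1=2, deg[2]=1+2=3, deg[3]=1+0=1, deg[4]=1+0=1, deg[5]=1+0=1, deg[6]=1+1=2, deg[7]=1+0=1, deg[8]=1+2=3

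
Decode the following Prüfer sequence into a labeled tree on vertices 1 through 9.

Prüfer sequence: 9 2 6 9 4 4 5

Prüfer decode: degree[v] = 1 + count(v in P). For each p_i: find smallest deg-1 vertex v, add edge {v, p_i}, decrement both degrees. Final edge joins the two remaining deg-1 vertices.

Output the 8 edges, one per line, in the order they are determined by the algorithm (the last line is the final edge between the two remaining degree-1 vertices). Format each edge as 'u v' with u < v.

Answer: 1 9
2 3
2 6
6 9
4 7
4 8
4 5
5 9

Derivation:
Initial degrees: {1:1, 2:2, 3:1, 4:3, 5:2, 6:2, 7:1, 8:1, 9:3}
Step 1: smallest deg-1 vertex = 1, p_1 = 9. Add edge {1,9}. Now deg[1]=0, deg[9]=2.
Step 2: smallest deg-1 vertex = 3, p_2 = 2. Add edge {2,3}. Now deg[3]=0, deg[2]=1.
Step 3: smallest deg-1 vertex = 2, p_3 = 6. Add edge {2,6}. Now deg[2]=0, deg[6]=1.
Step 4: smallest deg-1 vertex = 6, p_4 = 9. Add edge {6,9}. Now deg[6]=0, deg[9]=1.
Step 5: smallest deg-1 vertex = 7, p_5 = 4. Add edge {4,7}. Now deg[7]=0, deg[4]=2.
Step 6: smallest deg-1 vertex = 8, p_6 = 4. Add edge {4,8}. Now deg[8]=0, deg[4]=1.
Step 7: smallest deg-1 vertex = 4, p_7 = 5. Add edge {4,5}. Now deg[4]=0, deg[5]=1.
Final: two remaining deg-1 vertices are 5, 9. Add edge {5,9}.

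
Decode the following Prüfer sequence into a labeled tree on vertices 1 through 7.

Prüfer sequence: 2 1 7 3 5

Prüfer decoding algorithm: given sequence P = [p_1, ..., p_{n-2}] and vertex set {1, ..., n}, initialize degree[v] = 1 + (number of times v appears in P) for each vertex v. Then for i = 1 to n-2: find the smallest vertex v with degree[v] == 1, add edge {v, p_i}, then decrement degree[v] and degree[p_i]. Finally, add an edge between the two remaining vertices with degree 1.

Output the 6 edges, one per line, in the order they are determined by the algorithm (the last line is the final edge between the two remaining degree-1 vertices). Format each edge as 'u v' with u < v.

Initial degrees: {1:2, 2:2, 3:2, 4:1, 5:2, 6:1, 7:2}
Step 1: smallest deg-1 vertex = 4, p_1 = 2. Add edge {2,4}. Now deg[4]=0, deg[2]=1.
Step 2: smallest deg-1 vertex = 2, p_2 = 1. Add edge {1,2}. Now deg[2]=0, deg[1]=1.
Step 3: smallest deg-1 vertex = 1, p_3 = 7. Add edge {1,7}. Now deg[1]=0, deg[7]=1.
Step 4: smallest deg-1 vertex = 6, p_4 = 3. Add edge {3,6}. Now deg[6]=0, deg[3]=1.
Step 5: smallest deg-1 vertex = 3, p_5 = 5. Add edge {3,5}. Now deg[3]=0, deg[5]=1.
Final: two remaining deg-1 vertices are 5, 7. Add edge {5,7}.

Answer: 2 4
1 2
1 7
3 6
3 5
5 7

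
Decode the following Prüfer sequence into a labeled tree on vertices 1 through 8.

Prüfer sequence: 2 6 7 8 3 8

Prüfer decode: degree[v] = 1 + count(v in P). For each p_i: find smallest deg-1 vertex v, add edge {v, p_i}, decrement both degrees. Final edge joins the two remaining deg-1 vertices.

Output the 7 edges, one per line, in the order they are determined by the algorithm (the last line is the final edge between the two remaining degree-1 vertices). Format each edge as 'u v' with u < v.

Initial degrees: {1:1, 2:2, 3:2, 4:1, 5:1, 6:2, 7:2, 8:3}
Step 1: smallest deg-1 vertex = 1, p_1 = 2. Add edge {1,2}. Now deg[1]=0, deg[2]=1.
Step 2: smallest deg-1 vertex = 2, p_2 = 6. Add edge {2,6}. Now deg[2]=0, deg[6]=1.
Step 3: smallest deg-1 vertex = 4, p_3 = 7. Add edge {4,7}. Now deg[4]=0, deg[7]=1.
Step 4: smallest deg-1 vertex = 5, p_4 = 8. Add edge {5,8}. Now deg[5]=0, deg[8]=2.
Step 5: smallest deg-1 vertex = 6, p_5 = 3. Add edge {3,6}. Now deg[6]=0, deg[3]=1.
Step 6: smallest deg-1 vertex = 3, p_6 = 8. Add edge {3,8}. Now deg[3]=0, deg[8]=1.
Final: two remaining deg-1 vertices are 7, 8. Add edge {7,8}.

Answer: 1 2
2 6
4 7
5 8
3 6
3 8
7 8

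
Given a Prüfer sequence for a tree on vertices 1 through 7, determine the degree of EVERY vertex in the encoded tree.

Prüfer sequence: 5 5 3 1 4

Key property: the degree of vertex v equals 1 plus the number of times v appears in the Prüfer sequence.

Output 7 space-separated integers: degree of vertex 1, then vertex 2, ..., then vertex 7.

p_1 = 5: count[5] becomes 1
p_2 = 5: count[5] becomes 2
p_3 = 3: count[3] becomes 1
p_4 = 1: count[1] becomes 1
p_5 = 4: count[4] becomes 1
Degrees (1 + count): deg[1]=1+1=2, deg[2]=1+0=1, deg[3]=1+1=2, deg[4]=1+1=2, deg[5]=1+2=3, deg[6]=1+0=1, deg[7]=1+0=1

Answer: 2 1 2 2 3 1 1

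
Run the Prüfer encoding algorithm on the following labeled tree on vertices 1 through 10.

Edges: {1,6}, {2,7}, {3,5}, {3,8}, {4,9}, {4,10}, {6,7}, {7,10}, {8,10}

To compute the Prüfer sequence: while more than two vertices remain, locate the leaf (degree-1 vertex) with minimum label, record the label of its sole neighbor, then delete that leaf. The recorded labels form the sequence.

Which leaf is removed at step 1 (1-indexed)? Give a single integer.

Answer: 1

Derivation:
Step 1: current leaves = {1,2,5,9}. Remove leaf 1 (neighbor: 6).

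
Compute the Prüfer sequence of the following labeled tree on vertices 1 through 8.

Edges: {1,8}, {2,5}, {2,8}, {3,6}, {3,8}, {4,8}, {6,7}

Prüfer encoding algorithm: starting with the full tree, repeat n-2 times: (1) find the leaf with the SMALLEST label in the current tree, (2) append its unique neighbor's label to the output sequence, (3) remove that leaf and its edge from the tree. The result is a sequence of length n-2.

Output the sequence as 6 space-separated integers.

Answer: 8 8 2 8 6 3

Derivation:
Step 1: leaves = {1,4,5,7}. Remove smallest leaf 1, emit neighbor 8.
Step 2: leaves = {4,5,7}. Remove smallest leaf 4, emit neighbor 8.
Step 3: leaves = {5,7}. Remove smallest leaf 5, emit neighbor 2.
Step 4: leaves = {2,7}. Remove smallest leaf 2, emit neighbor 8.
Step 5: leaves = {7,8}. Remove smallest leaf 7, emit neighbor 6.
Step 6: leaves = {6,8}. Remove smallest leaf 6, emit neighbor 3.
Done: 2 vertices remain (3, 8). Sequence = [8 8 2 8 6 3]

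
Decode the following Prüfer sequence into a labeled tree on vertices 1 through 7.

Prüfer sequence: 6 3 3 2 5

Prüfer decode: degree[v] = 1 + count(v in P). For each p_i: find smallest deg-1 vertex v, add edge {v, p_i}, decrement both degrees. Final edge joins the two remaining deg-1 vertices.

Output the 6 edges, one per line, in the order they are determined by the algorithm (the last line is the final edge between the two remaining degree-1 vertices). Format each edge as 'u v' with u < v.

Initial degrees: {1:1, 2:2, 3:3, 4:1, 5:2, 6:2, 7:1}
Step 1: smallest deg-1 vertex = 1, p_1 = 6. Add edge {1,6}. Now deg[1]=0, deg[6]=1.
Step 2: smallest deg-1 vertex = 4, p_2 = 3. Add edge {3,4}. Now deg[4]=0, deg[3]=2.
Step 3: smallest deg-1 vertex = 6, p_3 = 3. Add edge {3,6}. Now deg[6]=0, deg[3]=1.
Step 4: smallest deg-1 vertex = 3, p_4 = 2. Add edge {2,3}. Now deg[3]=0, deg[2]=1.
Step 5: smallest deg-1 vertex = 2, p_5 = 5. Add edge {2,5}. Now deg[2]=0, deg[5]=1.
Final: two remaining deg-1 vertices are 5, 7. Add edge {5,7}.

Answer: 1 6
3 4
3 6
2 3
2 5
5 7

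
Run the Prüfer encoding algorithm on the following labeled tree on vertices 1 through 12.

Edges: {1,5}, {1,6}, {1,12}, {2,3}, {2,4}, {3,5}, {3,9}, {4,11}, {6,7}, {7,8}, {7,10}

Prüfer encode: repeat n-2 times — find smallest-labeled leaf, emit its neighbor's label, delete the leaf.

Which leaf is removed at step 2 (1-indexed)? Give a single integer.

Step 1: current leaves = {8,9,10,11,12}. Remove leaf 8 (neighbor: 7).
Step 2: current leaves = {9,10,11,12}. Remove leaf 9 (neighbor: 3).

Answer: 9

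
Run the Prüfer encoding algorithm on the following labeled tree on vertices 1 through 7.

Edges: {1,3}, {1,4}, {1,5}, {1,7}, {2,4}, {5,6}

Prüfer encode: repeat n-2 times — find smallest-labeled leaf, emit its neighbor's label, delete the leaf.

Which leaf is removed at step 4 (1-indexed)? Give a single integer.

Step 1: current leaves = {2,3,6,7}. Remove leaf 2 (neighbor: 4).
Step 2: current leaves = {3,4,6,7}. Remove leaf 3 (neighbor: 1).
Step 3: current leaves = {4,6,7}. Remove leaf 4 (neighbor: 1).
Step 4: current leaves = {6,7}. Remove leaf 6 (neighbor: 5).

Answer: 6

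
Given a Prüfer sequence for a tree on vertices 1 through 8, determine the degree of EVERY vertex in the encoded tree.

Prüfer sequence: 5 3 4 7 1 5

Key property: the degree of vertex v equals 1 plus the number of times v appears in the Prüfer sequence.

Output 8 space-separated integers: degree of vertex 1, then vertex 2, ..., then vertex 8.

p_1 = 5: count[5] becomes 1
p_2 = 3: count[3] becomes 1
p_3 = 4: count[4] becomes 1
p_4 = 7: count[7] becomes 1
p_5 = 1: count[1] becomes 1
p_6 = 5: count[5] becomes 2
Degrees (1 + count): deg[1]=1+1=2, deg[2]=1+0=1, deg[3]=1+1=2, deg[4]=1+1=2, deg[5]=1+2=3, deg[6]=1+0=1, deg[7]=1+1=2, deg[8]=1+0=1

Answer: 2 1 2 2 3 1 2 1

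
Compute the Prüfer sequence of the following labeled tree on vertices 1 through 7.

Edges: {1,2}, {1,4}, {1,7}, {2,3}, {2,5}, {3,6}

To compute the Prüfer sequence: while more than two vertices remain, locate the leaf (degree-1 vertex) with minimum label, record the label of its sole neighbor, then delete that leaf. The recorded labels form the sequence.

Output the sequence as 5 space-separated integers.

Step 1: leaves = {4,5,6,7}. Remove smallest leaf 4, emit neighbor 1.
Step 2: leaves = {5,6,7}. Remove smallest leaf 5, emit neighbor 2.
Step 3: leaves = {6,7}. Remove smallest leaf 6, emit neighbor 3.
Step 4: leaves = {3,7}. Remove smallest leaf 3, emit neighbor 2.
Step 5: leaves = {2,7}. Remove smallest leaf 2, emit neighbor 1.
Done: 2 vertices remain (1, 7). Sequence = [1 2 3 2 1]

Answer: 1 2 3 2 1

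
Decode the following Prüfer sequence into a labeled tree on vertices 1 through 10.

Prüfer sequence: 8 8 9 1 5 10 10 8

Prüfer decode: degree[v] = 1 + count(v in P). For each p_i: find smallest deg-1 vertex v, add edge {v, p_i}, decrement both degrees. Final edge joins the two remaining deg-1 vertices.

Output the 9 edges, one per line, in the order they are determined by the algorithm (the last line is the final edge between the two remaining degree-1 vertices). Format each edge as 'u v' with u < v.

Initial degrees: {1:2, 2:1, 3:1, 4:1, 5:2, 6:1, 7:1, 8:4, 9:2, 10:3}
Step 1: smallest deg-1 vertex = 2, p_1 = 8. Add edge {2,8}. Now deg[2]=0, deg[8]=3.
Step 2: smallest deg-1 vertex = 3, p_2 = 8. Add edge {3,8}. Now deg[3]=0, deg[8]=2.
Step 3: smallest deg-1 vertex = 4, p_3 = 9. Add edge {4,9}. Now deg[4]=0, deg[9]=1.
Step 4: smallest deg-1 vertex = 6, p_4 = 1. Add edge {1,6}. Now deg[6]=0, deg[1]=1.
Step 5: smallest deg-1 vertex = 1, p_5 = 5. Add edge {1,5}. Now deg[1]=0, deg[5]=1.
Step 6: smallest deg-1 vertex = 5, p_6 = 10. Add edge {5,10}. Now deg[5]=0, deg[10]=2.
Step 7: smallest deg-1 vertex = 7, p_7 = 10. Add edge {7,10}. Now deg[7]=0, deg[10]=1.
Step 8: smallest deg-1 vertex = 9, p_8 = 8. Add edge {8,9}. Now deg[9]=0, deg[8]=1.
Final: two remaining deg-1 vertices are 8, 10. Add edge {8,10}.

Answer: 2 8
3 8
4 9
1 6
1 5
5 10
7 10
8 9
8 10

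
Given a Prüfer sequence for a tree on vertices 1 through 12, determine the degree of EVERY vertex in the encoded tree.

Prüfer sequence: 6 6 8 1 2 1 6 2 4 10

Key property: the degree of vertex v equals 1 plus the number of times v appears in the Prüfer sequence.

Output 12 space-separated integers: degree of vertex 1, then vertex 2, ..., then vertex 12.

p_1 = 6: count[6] becomes 1
p_2 = 6: count[6] becomes 2
p_3 = 8: count[8] becomes 1
p_4 = 1: count[1] becomes 1
p_5 = 2: count[2] becomes 1
p_6 = 1: count[1] becomes 2
p_7 = 6: count[6] becomes 3
p_8 = 2: count[2] becomes 2
p_9 = 4: count[4] becomes 1
p_10 = 10: count[10] becomes 1
Degrees (1 + count): deg[1]=1+2=3, deg[2]=1+2=3, deg[3]=1+0=1, deg[4]=1+1=2, deg[5]=1+0=1, deg[6]=1+3=4, deg[7]=1+0=1, deg[8]=1+1=2, deg[9]=1+0=1, deg[10]=1+1=2, deg[11]=1+0=1, deg[12]=1+0=1

Answer: 3 3 1 2 1 4 1 2 1 2 1 1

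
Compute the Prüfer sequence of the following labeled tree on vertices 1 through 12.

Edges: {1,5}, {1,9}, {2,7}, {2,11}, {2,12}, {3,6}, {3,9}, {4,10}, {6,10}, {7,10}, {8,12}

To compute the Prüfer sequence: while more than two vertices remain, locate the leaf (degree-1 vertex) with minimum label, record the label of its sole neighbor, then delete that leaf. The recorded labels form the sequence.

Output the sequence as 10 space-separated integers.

Step 1: leaves = {4,5,8,11}. Remove smallest leaf 4, emit neighbor 10.
Step 2: leaves = {5,8,11}. Remove smallest leaf 5, emit neighbor 1.
Step 3: leaves = {1,8,11}. Remove smallest leaf 1, emit neighbor 9.
Step 4: leaves = {8,9,11}. Remove smallest leaf 8, emit neighbor 12.
Step 5: leaves = {9,11,12}. Remove smallest leaf 9, emit neighbor 3.
Step 6: leaves = {3,11,12}. Remove smallest leaf 3, emit neighbor 6.
Step 7: leaves = {6,11,12}. Remove smallest leaf 6, emit neighbor 10.
Step 8: leaves = {10,11,12}. Remove smallest leaf 10, emit neighbor 7.
Step 9: leaves = {7,11,12}. Remove smallest leaf 7, emit neighbor 2.
Step 10: leaves = {11,12}. Remove smallest leaf 11, emit neighbor 2.
Done: 2 vertices remain (2, 12). Sequence = [10 1 9 12 3 6 10 7 2 2]

Answer: 10 1 9 12 3 6 10 7 2 2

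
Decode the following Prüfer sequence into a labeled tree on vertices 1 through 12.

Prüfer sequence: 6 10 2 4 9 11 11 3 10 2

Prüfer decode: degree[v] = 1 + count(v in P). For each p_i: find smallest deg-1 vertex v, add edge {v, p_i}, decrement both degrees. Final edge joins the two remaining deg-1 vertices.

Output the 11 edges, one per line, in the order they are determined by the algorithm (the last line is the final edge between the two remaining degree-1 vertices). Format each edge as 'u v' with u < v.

Initial degrees: {1:1, 2:3, 3:2, 4:2, 5:1, 6:2, 7:1, 8:1, 9:2, 10:3, 11:3, 12:1}
Step 1: smallest deg-1 vertex = 1, p_1 = 6. Add edge {1,6}. Now deg[1]=0, deg[6]=1.
Step 2: smallest deg-1 vertex = 5, p_2 = 10. Add edge {5,10}. Now deg[5]=0, deg[10]=2.
Step 3: smallest deg-1 vertex = 6, p_3 = 2. Add edge {2,6}. Now deg[6]=0, deg[2]=2.
Step 4: smallest deg-1 vertex = 7, p_4 = 4. Add edge {4,7}. Now deg[7]=0, deg[4]=1.
Step 5: smallest deg-1 vertex = 4, p_5 = 9. Add edge {4,9}. Now deg[4]=0, deg[9]=1.
Step 6: smallest deg-1 vertex = 8, p_6 = 11. Add edge {8,11}. Now deg[8]=0, deg[11]=2.
Step 7: smallest deg-1 vertex = 9, p_7 = 11. Add edge {9,11}. Now deg[9]=0, deg[11]=1.
Step 8: smallest deg-1 vertex = 11, p_8 = 3. Add edge {3,11}. Now deg[11]=0, deg[3]=1.
Step 9: smallest deg-1 vertex = 3, p_9 = 10. Add edge {3,10}. Now deg[3]=0, deg[10]=1.
Step 10: smallest deg-1 vertex = 10, p_10 = 2. Add edge {2,10}. Now deg[10]=0, deg[2]=1.
Final: two remaining deg-1 vertices are 2, 12. Add edge {2,12}.

Answer: 1 6
5 10
2 6
4 7
4 9
8 11
9 11
3 11
3 10
2 10
2 12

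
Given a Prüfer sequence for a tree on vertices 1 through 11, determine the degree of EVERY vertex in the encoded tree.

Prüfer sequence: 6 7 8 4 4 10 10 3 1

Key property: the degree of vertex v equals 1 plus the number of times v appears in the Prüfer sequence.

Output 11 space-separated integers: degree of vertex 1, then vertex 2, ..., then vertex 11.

p_1 = 6: count[6] becomes 1
p_2 = 7: count[7] becomes 1
p_3 = 8: count[8] becomes 1
p_4 = 4: count[4] becomes 1
p_5 = 4: count[4] becomes 2
p_6 = 10: count[10] becomes 1
p_7 = 10: count[10] becomes 2
p_8 = 3: count[3] becomes 1
p_9 = 1: count[1] becomes 1
Degrees (1 + count): deg[1]=1+1=2, deg[2]=1+0=1, deg[3]=1+1=2, deg[4]=1+2=3, deg[5]=1+0=1, deg[6]=1+1=2, deg[7]=1+1=2, deg[8]=1+1=2, deg[9]=1+0=1, deg[10]=1+2=3, deg[11]=1+0=1

Answer: 2 1 2 3 1 2 2 2 1 3 1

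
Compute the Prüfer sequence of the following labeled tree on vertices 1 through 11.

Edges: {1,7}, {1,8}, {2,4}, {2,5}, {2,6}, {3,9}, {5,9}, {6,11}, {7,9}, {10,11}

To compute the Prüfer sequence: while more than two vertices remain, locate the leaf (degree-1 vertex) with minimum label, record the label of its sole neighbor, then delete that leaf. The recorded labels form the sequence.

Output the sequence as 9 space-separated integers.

Answer: 9 2 1 7 9 5 2 6 11

Derivation:
Step 1: leaves = {3,4,8,10}. Remove smallest leaf 3, emit neighbor 9.
Step 2: leaves = {4,8,10}. Remove smallest leaf 4, emit neighbor 2.
Step 3: leaves = {8,10}. Remove smallest leaf 8, emit neighbor 1.
Step 4: leaves = {1,10}. Remove smallest leaf 1, emit neighbor 7.
Step 5: leaves = {7,10}. Remove smallest leaf 7, emit neighbor 9.
Step 6: leaves = {9,10}. Remove smallest leaf 9, emit neighbor 5.
Step 7: leaves = {5,10}. Remove smallest leaf 5, emit neighbor 2.
Step 8: leaves = {2,10}. Remove smallest leaf 2, emit neighbor 6.
Step 9: leaves = {6,10}. Remove smallest leaf 6, emit neighbor 11.
Done: 2 vertices remain (10, 11). Sequence = [9 2 1 7 9 5 2 6 11]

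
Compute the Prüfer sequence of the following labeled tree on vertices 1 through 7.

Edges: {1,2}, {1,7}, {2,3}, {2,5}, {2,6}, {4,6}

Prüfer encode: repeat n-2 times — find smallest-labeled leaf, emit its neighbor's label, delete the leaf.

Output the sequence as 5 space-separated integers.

Answer: 2 6 2 2 1

Derivation:
Step 1: leaves = {3,4,5,7}. Remove smallest leaf 3, emit neighbor 2.
Step 2: leaves = {4,5,7}. Remove smallest leaf 4, emit neighbor 6.
Step 3: leaves = {5,6,7}. Remove smallest leaf 5, emit neighbor 2.
Step 4: leaves = {6,7}. Remove smallest leaf 6, emit neighbor 2.
Step 5: leaves = {2,7}. Remove smallest leaf 2, emit neighbor 1.
Done: 2 vertices remain (1, 7). Sequence = [2 6 2 2 1]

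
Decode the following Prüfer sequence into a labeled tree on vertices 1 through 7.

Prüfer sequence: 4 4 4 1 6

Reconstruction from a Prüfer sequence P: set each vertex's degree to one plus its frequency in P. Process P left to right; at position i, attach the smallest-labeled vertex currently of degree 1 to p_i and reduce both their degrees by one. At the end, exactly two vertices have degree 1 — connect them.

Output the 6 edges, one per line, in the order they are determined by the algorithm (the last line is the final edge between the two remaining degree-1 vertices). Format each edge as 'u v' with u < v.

Initial degrees: {1:2, 2:1, 3:1, 4:4, 5:1, 6:2, 7:1}
Step 1: smallest deg-1 vertex = 2, p_1 = 4. Add edge {2,4}. Now deg[2]=0, deg[4]=3.
Step 2: smallest deg-1 vertex = 3, p_2 = 4. Add edge {3,4}. Now deg[3]=0, deg[4]=2.
Step 3: smallest deg-1 vertex = 5, p_3 = 4. Add edge {4,5}. Now deg[5]=0, deg[4]=1.
Step 4: smallest deg-1 vertex = 4, p_4 = 1. Add edge {1,4}. Now deg[4]=0, deg[1]=1.
Step 5: smallest deg-1 vertex = 1, p_5 = 6. Add edge {1,6}. Now deg[1]=0, deg[6]=1.
Final: two remaining deg-1 vertices are 6, 7. Add edge {6,7}.

Answer: 2 4
3 4
4 5
1 4
1 6
6 7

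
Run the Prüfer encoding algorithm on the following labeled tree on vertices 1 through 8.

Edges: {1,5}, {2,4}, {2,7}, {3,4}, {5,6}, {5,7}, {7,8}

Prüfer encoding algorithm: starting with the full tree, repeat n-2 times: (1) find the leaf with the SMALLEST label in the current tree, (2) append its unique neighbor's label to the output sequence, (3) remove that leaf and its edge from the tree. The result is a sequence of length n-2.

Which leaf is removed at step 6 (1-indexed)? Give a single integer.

Answer: 5

Derivation:
Step 1: current leaves = {1,3,6,8}. Remove leaf 1 (neighbor: 5).
Step 2: current leaves = {3,6,8}. Remove leaf 3 (neighbor: 4).
Step 3: current leaves = {4,6,8}. Remove leaf 4 (neighbor: 2).
Step 4: current leaves = {2,6,8}. Remove leaf 2 (neighbor: 7).
Step 5: current leaves = {6,8}. Remove leaf 6 (neighbor: 5).
Step 6: current leaves = {5,8}. Remove leaf 5 (neighbor: 7).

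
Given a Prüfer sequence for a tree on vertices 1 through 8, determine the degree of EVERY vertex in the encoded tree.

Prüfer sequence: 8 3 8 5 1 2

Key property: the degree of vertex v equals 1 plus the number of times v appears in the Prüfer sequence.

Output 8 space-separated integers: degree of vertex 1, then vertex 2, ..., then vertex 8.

p_1 = 8: count[8] becomes 1
p_2 = 3: count[3] becomes 1
p_3 = 8: count[8] becomes 2
p_4 = 5: count[5] becomes 1
p_5 = 1: count[1] becomes 1
p_6 = 2: count[2] becomes 1
Degrees (1 + count): deg[1]=1+1=2, deg[2]=1+1=2, deg[3]=1+1=2, deg[4]=1+0=1, deg[5]=1+1=2, deg[6]=1+0=1, deg[7]=1+0=1, deg[8]=1+2=3

Answer: 2 2 2 1 2 1 1 3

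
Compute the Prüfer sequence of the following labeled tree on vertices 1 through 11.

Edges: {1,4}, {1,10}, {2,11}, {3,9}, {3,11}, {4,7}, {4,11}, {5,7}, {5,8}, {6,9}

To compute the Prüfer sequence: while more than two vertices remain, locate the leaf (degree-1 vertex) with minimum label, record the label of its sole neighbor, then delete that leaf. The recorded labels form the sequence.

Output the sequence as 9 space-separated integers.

Step 1: leaves = {2,6,8,10}. Remove smallest leaf 2, emit neighbor 11.
Step 2: leaves = {6,8,10}. Remove smallest leaf 6, emit neighbor 9.
Step 3: leaves = {8,9,10}. Remove smallest leaf 8, emit neighbor 5.
Step 4: leaves = {5,9,10}. Remove smallest leaf 5, emit neighbor 7.
Step 5: leaves = {7,9,10}. Remove smallest leaf 7, emit neighbor 4.
Step 6: leaves = {9,10}. Remove smallest leaf 9, emit neighbor 3.
Step 7: leaves = {3,10}. Remove smallest leaf 3, emit neighbor 11.
Step 8: leaves = {10,11}. Remove smallest leaf 10, emit neighbor 1.
Step 9: leaves = {1,11}. Remove smallest leaf 1, emit neighbor 4.
Done: 2 vertices remain (4, 11). Sequence = [11 9 5 7 4 3 11 1 4]

Answer: 11 9 5 7 4 3 11 1 4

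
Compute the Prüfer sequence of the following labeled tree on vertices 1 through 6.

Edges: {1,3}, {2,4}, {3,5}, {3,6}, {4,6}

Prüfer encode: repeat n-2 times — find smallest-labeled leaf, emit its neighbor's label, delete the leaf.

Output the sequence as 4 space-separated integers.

Answer: 3 4 6 3

Derivation:
Step 1: leaves = {1,2,5}. Remove smallest leaf 1, emit neighbor 3.
Step 2: leaves = {2,5}. Remove smallest leaf 2, emit neighbor 4.
Step 3: leaves = {4,5}. Remove smallest leaf 4, emit neighbor 6.
Step 4: leaves = {5,6}. Remove smallest leaf 5, emit neighbor 3.
Done: 2 vertices remain (3, 6). Sequence = [3 4 6 3]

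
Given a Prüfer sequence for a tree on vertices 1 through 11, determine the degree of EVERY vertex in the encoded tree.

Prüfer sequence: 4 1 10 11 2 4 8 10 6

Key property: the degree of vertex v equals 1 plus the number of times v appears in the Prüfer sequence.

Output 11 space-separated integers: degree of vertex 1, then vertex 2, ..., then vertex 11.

Answer: 2 2 1 3 1 2 1 2 1 3 2

Derivation:
p_1 = 4: count[4] becomes 1
p_2 = 1: count[1] becomes 1
p_3 = 10: count[10] becomes 1
p_4 = 11: count[11] becomes 1
p_5 = 2: count[2] becomes 1
p_6 = 4: count[4] becomes 2
p_7 = 8: count[8] becomes 1
p_8 = 10: count[10] becomes 2
p_9 = 6: count[6] becomes 1
Degrees (1 + count): deg[1]=1+1=2, deg[2]=1+1=2, deg[3]=1+0=1, deg[4]=1+2=3, deg[5]=1+0=1, deg[6]=1+1=2, deg[7]=1+0=1, deg[8]=1+1=2, deg[9]=1+0=1, deg[10]=1+2=3, deg[11]=1+1=2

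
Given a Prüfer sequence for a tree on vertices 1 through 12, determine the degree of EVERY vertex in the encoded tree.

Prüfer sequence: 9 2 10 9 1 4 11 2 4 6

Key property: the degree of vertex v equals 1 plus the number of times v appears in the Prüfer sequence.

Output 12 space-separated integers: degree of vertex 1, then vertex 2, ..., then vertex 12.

p_1 = 9: count[9] becomes 1
p_2 = 2: count[2] becomes 1
p_3 = 10: count[10] becomes 1
p_4 = 9: count[9] becomes 2
p_5 = 1: count[1] becomes 1
p_6 = 4: count[4] becomes 1
p_7 = 11: count[11] becomes 1
p_8 = 2: count[2] becomes 2
p_9 = 4: count[4] becomes 2
p_10 = 6: count[6] becomes 1
Degrees (1 + count): deg[1]=1+1=2, deg[2]=1+2=3, deg[3]=1+0=1, deg[4]=1+2=3, deg[5]=1+0=1, deg[6]=1+1=2, deg[7]=1+0=1, deg[8]=1+0=1, deg[9]=1+2=3, deg[10]=1+1=2, deg[11]=1+1=2, deg[12]=1+0=1

Answer: 2 3 1 3 1 2 1 1 3 2 2 1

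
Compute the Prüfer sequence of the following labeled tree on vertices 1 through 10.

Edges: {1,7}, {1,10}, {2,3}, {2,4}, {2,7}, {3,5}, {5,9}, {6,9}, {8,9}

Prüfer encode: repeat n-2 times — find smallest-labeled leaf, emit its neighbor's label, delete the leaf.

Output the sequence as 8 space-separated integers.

Answer: 2 9 9 5 3 2 7 1

Derivation:
Step 1: leaves = {4,6,8,10}. Remove smallest leaf 4, emit neighbor 2.
Step 2: leaves = {6,8,10}. Remove smallest leaf 6, emit neighbor 9.
Step 3: leaves = {8,10}. Remove smallest leaf 8, emit neighbor 9.
Step 4: leaves = {9,10}. Remove smallest leaf 9, emit neighbor 5.
Step 5: leaves = {5,10}. Remove smallest leaf 5, emit neighbor 3.
Step 6: leaves = {3,10}. Remove smallest leaf 3, emit neighbor 2.
Step 7: leaves = {2,10}. Remove smallest leaf 2, emit neighbor 7.
Step 8: leaves = {7,10}. Remove smallest leaf 7, emit neighbor 1.
Done: 2 vertices remain (1, 10). Sequence = [2 9 9 5 3 2 7 1]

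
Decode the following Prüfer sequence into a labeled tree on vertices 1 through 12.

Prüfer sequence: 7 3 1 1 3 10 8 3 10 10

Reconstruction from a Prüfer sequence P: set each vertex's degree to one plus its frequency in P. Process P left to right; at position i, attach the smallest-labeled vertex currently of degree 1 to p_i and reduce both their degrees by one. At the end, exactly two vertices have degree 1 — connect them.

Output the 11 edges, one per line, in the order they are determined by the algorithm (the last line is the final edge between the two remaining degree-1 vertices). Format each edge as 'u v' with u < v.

Initial degrees: {1:3, 2:1, 3:4, 4:1, 5:1, 6:1, 7:2, 8:2, 9:1, 10:4, 11:1, 12:1}
Step 1: smallest deg-1 vertex = 2, p_1 = 7. Add edge {2,7}. Now deg[2]=0, deg[7]=1.
Step 2: smallest deg-1 vertex = 4, p_2 = 3. Add edge {3,4}. Now deg[4]=0, deg[3]=3.
Step 3: smallest deg-1 vertex = 5, p_3 = 1. Add edge {1,5}. Now deg[5]=0, deg[1]=2.
Step 4: smallest deg-1 vertex = 6, p_4 = 1. Add edge {1,6}. Now deg[6]=0, deg[1]=1.
Step 5: smallest deg-1 vertex = 1, p_5 = 3. Add edge {1,3}. Now deg[1]=0, deg[3]=2.
Step 6: smallest deg-1 vertex = 7, p_6 = 10. Add edge {7,10}. Now deg[7]=0, deg[10]=3.
Step 7: smallest deg-1 vertex = 9, p_7 = 8. Add edge {8,9}. Now deg[9]=0, deg[8]=1.
Step 8: smallest deg-1 vertex = 8, p_8 = 3. Add edge {3,8}. Now deg[8]=0, deg[3]=1.
Step 9: smallest deg-1 vertex = 3, p_9 = 10. Add edge {3,10}. Now deg[3]=0, deg[10]=2.
Step 10: smallest deg-1 vertex = 11, p_10 = 10. Add edge {10,11}. Now deg[11]=0, deg[10]=1.
Final: two remaining deg-1 vertices are 10, 12. Add edge {10,12}.

Answer: 2 7
3 4
1 5
1 6
1 3
7 10
8 9
3 8
3 10
10 11
10 12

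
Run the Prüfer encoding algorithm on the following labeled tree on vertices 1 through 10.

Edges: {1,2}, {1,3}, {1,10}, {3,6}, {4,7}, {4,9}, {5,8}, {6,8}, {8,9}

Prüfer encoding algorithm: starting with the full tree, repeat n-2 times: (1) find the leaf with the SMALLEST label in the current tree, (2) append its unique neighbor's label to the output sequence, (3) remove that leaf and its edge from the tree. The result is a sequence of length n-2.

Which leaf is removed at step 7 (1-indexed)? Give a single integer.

Answer: 6

Derivation:
Step 1: current leaves = {2,5,7,10}. Remove leaf 2 (neighbor: 1).
Step 2: current leaves = {5,7,10}. Remove leaf 5 (neighbor: 8).
Step 3: current leaves = {7,10}. Remove leaf 7 (neighbor: 4).
Step 4: current leaves = {4,10}. Remove leaf 4 (neighbor: 9).
Step 5: current leaves = {9,10}. Remove leaf 9 (neighbor: 8).
Step 6: current leaves = {8,10}. Remove leaf 8 (neighbor: 6).
Step 7: current leaves = {6,10}. Remove leaf 6 (neighbor: 3).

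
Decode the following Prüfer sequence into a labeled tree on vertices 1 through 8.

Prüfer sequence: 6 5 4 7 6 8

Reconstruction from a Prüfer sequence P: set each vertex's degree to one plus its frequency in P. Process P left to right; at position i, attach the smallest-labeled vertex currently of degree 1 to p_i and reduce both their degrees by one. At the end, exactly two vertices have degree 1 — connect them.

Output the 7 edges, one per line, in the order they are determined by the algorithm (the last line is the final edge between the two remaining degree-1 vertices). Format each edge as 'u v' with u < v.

Answer: 1 6
2 5
3 4
4 7
5 6
6 8
7 8

Derivation:
Initial degrees: {1:1, 2:1, 3:1, 4:2, 5:2, 6:3, 7:2, 8:2}
Step 1: smallest deg-1 vertex = 1, p_1 = 6. Add edge {1,6}. Now deg[1]=0, deg[6]=2.
Step 2: smallest deg-1 vertex = 2, p_2 = 5. Add edge {2,5}. Now deg[2]=0, deg[5]=1.
Step 3: smallest deg-1 vertex = 3, p_3 = 4. Add edge {3,4}. Now deg[3]=0, deg[4]=1.
Step 4: smallest deg-1 vertex = 4, p_4 = 7. Add edge {4,7}. Now deg[4]=0, deg[7]=1.
Step 5: smallest deg-1 vertex = 5, p_5 = 6. Add edge {5,6}. Now deg[5]=0, deg[6]=1.
Step 6: smallest deg-1 vertex = 6, p_6 = 8. Add edge {6,8}. Now deg[6]=0, deg[8]=1.
Final: two remaining deg-1 vertices are 7, 8. Add edge {7,8}.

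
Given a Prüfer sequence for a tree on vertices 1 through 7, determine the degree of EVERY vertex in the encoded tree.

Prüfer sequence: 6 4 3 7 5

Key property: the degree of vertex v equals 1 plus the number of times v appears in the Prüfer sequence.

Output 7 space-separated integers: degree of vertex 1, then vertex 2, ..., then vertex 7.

Answer: 1 1 2 2 2 2 2

Derivation:
p_1 = 6: count[6] becomes 1
p_2 = 4: count[4] becomes 1
p_3 = 3: count[3] becomes 1
p_4 = 7: count[7] becomes 1
p_5 = 5: count[5] becomes 1
Degrees (1 + count): deg[1]=1+0=1, deg[2]=1+0=1, deg[3]=1+1=2, deg[4]=1+1=2, deg[5]=1+1=2, deg[6]=1+1=2, deg[7]=1+1=2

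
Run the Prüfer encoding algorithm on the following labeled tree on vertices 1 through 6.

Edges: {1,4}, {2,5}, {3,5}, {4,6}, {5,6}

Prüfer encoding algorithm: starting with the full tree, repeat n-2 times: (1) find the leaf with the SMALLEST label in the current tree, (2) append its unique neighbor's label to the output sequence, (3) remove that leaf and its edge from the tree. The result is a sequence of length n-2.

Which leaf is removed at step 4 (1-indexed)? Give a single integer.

Answer: 4

Derivation:
Step 1: current leaves = {1,2,3}. Remove leaf 1 (neighbor: 4).
Step 2: current leaves = {2,3,4}. Remove leaf 2 (neighbor: 5).
Step 3: current leaves = {3,4}. Remove leaf 3 (neighbor: 5).
Step 4: current leaves = {4,5}. Remove leaf 4 (neighbor: 6).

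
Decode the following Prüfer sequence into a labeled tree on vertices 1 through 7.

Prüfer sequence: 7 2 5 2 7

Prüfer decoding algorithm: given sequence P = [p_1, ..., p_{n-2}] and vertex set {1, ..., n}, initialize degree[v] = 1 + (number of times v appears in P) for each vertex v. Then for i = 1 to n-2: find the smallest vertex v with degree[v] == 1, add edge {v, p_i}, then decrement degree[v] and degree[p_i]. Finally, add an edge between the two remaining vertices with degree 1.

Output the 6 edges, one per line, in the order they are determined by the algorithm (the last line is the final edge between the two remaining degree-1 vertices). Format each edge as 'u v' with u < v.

Answer: 1 7
2 3
4 5
2 5
2 7
6 7

Derivation:
Initial degrees: {1:1, 2:3, 3:1, 4:1, 5:2, 6:1, 7:3}
Step 1: smallest deg-1 vertex = 1, p_1 = 7. Add edge {1,7}. Now deg[1]=0, deg[7]=2.
Step 2: smallest deg-1 vertex = 3, p_2 = 2. Add edge {2,3}. Now deg[3]=0, deg[2]=2.
Step 3: smallest deg-1 vertex = 4, p_3 = 5. Add edge {4,5}. Now deg[4]=0, deg[5]=1.
Step 4: smallest deg-1 vertex = 5, p_4 = 2. Add edge {2,5}. Now deg[5]=0, deg[2]=1.
Step 5: smallest deg-1 vertex = 2, p_5 = 7. Add edge {2,7}. Now deg[2]=0, deg[7]=1.
Final: two remaining deg-1 vertices are 6, 7. Add edge {6,7}.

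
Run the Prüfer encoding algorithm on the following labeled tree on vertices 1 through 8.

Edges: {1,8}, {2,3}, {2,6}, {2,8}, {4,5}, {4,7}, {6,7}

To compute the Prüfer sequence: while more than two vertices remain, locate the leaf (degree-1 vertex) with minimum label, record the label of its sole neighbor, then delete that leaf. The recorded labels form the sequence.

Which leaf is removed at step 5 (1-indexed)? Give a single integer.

Step 1: current leaves = {1,3,5}. Remove leaf 1 (neighbor: 8).
Step 2: current leaves = {3,5,8}. Remove leaf 3 (neighbor: 2).
Step 3: current leaves = {5,8}. Remove leaf 5 (neighbor: 4).
Step 4: current leaves = {4,8}. Remove leaf 4 (neighbor: 7).
Step 5: current leaves = {7,8}. Remove leaf 7 (neighbor: 6).

Answer: 7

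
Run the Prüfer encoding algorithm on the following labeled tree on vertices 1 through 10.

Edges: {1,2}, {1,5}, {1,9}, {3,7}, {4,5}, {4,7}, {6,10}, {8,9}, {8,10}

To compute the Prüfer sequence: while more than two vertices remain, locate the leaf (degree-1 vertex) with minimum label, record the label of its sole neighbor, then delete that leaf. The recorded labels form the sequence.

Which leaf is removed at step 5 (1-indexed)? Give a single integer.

Answer: 4

Derivation:
Step 1: current leaves = {2,3,6}. Remove leaf 2 (neighbor: 1).
Step 2: current leaves = {3,6}. Remove leaf 3 (neighbor: 7).
Step 3: current leaves = {6,7}. Remove leaf 6 (neighbor: 10).
Step 4: current leaves = {7,10}. Remove leaf 7 (neighbor: 4).
Step 5: current leaves = {4,10}. Remove leaf 4 (neighbor: 5).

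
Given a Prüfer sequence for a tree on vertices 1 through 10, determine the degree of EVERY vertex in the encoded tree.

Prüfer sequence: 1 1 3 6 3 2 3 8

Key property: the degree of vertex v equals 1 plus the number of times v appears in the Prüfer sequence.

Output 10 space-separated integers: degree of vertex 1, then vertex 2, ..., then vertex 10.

p_1 = 1: count[1] becomes 1
p_2 = 1: count[1] becomes 2
p_3 = 3: count[3] becomes 1
p_4 = 6: count[6] becomes 1
p_5 = 3: count[3] becomes 2
p_6 = 2: count[2] becomes 1
p_7 = 3: count[3] becomes 3
p_8 = 8: count[8] becomes 1
Degrees (1 + count): deg[1]=1+2=3, deg[2]=1+1=2, deg[3]=1+3=4, deg[4]=1+0=1, deg[5]=1+0=1, deg[6]=1+1=2, deg[7]=1+0=1, deg[8]=1+1=2, deg[9]=1+0=1, deg[10]=1+0=1

Answer: 3 2 4 1 1 2 1 2 1 1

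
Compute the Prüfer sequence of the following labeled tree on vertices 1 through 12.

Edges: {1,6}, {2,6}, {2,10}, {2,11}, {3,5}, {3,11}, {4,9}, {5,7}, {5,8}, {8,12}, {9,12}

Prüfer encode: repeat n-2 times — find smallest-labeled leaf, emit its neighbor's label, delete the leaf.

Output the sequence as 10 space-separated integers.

Answer: 6 9 2 5 12 2 11 3 5 8

Derivation:
Step 1: leaves = {1,4,7,10}. Remove smallest leaf 1, emit neighbor 6.
Step 2: leaves = {4,6,7,10}. Remove smallest leaf 4, emit neighbor 9.
Step 3: leaves = {6,7,9,10}. Remove smallest leaf 6, emit neighbor 2.
Step 4: leaves = {7,9,10}. Remove smallest leaf 7, emit neighbor 5.
Step 5: leaves = {9,10}. Remove smallest leaf 9, emit neighbor 12.
Step 6: leaves = {10,12}. Remove smallest leaf 10, emit neighbor 2.
Step 7: leaves = {2,12}. Remove smallest leaf 2, emit neighbor 11.
Step 8: leaves = {11,12}. Remove smallest leaf 11, emit neighbor 3.
Step 9: leaves = {3,12}. Remove smallest leaf 3, emit neighbor 5.
Step 10: leaves = {5,12}. Remove smallest leaf 5, emit neighbor 8.
Done: 2 vertices remain (8, 12). Sequence = [6 9 2 5 12 2 11 3 5 8]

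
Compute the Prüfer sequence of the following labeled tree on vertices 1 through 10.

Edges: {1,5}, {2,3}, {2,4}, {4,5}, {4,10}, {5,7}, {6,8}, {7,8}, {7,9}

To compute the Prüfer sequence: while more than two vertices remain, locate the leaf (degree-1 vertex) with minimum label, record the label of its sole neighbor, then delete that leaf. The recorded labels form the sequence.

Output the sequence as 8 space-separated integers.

Step 1: leaves = {1,3,6,9,10}. Remove smallest leaf 1, emit neighbor 5.
Step 2: leaves = {3,6,9,10}. Remove smallest leaf 3, emit neighbor 2.
Step 3: leaves = {2,6,9,10}. Remove smallest leaf 2, emit neighbor 4.
Step 4: leaves = {6,9,10}. Remove smallest leaf 6, emit neighbor 8.
Step 5: leaves = {8,9,10}. Remove smallest leaf 8, emit neighbor 7.
Step 6: leaves = {9,10}. Remove smallest leaf 9, emit neighbor 7.
Step 7: leaves = {7,10}. Remove smallest leaf 7, emit neighbor 5.
Step 8: leaves = {5,10}. Remove smallest leaf 5, emit neighbor 4.
Done: 2 vertices remain (4, 10). Sequence = [5 2 4 8 7 7 5 4]

Answer: 5 2 4 8 7 7 5 4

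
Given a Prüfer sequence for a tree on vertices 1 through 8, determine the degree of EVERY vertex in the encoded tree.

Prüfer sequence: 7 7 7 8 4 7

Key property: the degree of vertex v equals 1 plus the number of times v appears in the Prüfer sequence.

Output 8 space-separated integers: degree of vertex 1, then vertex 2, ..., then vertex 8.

p_1 = 7: count[7] becomes 1
p_2 = 7: count[7] becomes 2
p_3 = 7: count[7] becomes 3
p_4 = 8: count[8] becomes 1
p_5 = 4: count[4] becomes 1
p_6 = 7: count[7] becomes 4
Degrees (1 + count): deg[1]=1+0=1, deg[2]=1+0=1, deg[3]=1+0=1, deg[4]=1+1=2, deg[5]=1+0=1, deg[6]=1+0=1, deg[7]=1+4=5, deg[8]=1+1=2

Answer: 1 1 1 2 1 1 5 2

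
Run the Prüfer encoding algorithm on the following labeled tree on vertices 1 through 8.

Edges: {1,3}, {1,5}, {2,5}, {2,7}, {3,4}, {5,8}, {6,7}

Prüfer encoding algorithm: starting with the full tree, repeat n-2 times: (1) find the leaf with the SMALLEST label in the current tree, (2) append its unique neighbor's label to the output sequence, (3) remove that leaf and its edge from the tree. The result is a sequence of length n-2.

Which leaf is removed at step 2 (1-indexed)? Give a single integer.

Step 1: current leaves = {4,6,8}. Remove leaf 4 (neighbor: 3).
Step 2: current leaves = {3,6,8}. Remove leaf 3 (neighbor: 1).

Answer: 3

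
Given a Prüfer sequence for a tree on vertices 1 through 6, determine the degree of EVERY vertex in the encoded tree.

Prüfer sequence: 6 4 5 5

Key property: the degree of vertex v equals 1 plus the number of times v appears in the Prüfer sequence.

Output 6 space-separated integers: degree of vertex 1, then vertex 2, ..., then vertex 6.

Answer: 1 1 1 2 3 2

Derivation:
p_1 = 6: count[6] becomes 1
p_2 = 4: count[4] becomes 1
p_3 = 5: count[5] becomes 1
p_4 = 5: count[5] becomes 2
Degrees (1 + count): deg[1]=1+0=1, deg[2]=1+0=1, deg[3]=1+0=1, deg[4]=1+1=2, deg[5]=1+2=3, deg[6]=1+1=2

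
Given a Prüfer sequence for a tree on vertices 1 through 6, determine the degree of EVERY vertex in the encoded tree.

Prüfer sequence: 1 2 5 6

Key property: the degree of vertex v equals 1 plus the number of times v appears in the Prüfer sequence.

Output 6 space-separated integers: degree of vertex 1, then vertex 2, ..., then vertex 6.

Answer: 2 2 1 1 2 2

Derivation:
p_1 = 1: count[1] becomes 1
p_2 = 2: count[2] becomes 1
p_3 = 5: count[5] becomes 1
p_4 = 6: count[6] becomes 1
Degrees (1 + count): deg[1]=1+1=2, deg[2]=1+1=2, deg[3]=1+0=1, deg[4]=1+0=1, deg[5]=1+1=2, deg[6]=1+1=2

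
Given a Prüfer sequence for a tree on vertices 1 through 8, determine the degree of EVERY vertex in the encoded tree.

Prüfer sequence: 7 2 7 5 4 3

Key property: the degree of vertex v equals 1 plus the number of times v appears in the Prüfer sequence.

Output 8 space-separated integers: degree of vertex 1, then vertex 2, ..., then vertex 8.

p_1 = 7: count[7] becomes 1
p_2 = 2: count[2] becomes 1
p_3 = 7: count[7] becomes 2
p_4 = 5: count[5] becomes 1
p_5 = 4: count[4] becomes 1
p_6 = 3: count[3] becomes 1
Degrees (1 + count): deg[1]=1+0=1, deg[2]=1+1=2, deg[3]=1+1=2, deg[4]=1+1=2, deg[5]=1+1=2, deg[6]=1+0=1, deg[7]=1+2=3, deg[8]=1+0=1

Answer: 1 2 2 2 2 1 3 1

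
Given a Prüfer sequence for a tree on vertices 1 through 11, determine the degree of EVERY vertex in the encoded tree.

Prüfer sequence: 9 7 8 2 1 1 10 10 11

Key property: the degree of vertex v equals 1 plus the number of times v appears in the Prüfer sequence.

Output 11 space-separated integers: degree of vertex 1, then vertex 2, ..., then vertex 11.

Answer: 3 2 1 1 1 1 2 2 2 3 2

Derivation:
p_1 = 9: count[9] becomes 1
p_2 = 7: count[7] becomes 1
p_3 = 8: count[8] becomes 1
p_4 = 2: count[2] becomes 1
p_5 = 1: count[1] becomes 1
p_6 = 1: count[1] becomes 2
p_7 = 10: count[10] becomes 1
p_8 = 10: count[10] becomes 2
p_9 = 11: count[11] becomes 1
Degrees (1 + count): deg[1]=1+2=3, deg[2]=1+1=2, deg[3]=1+0=1, deg[4]=1+0=1, deg[5]=1+0=1, deg[6]=1+0=1, deg[7]=1+1=2, deg[8]=1+1=2, deg[9]=1+1=2, deg[10]=1+2=3, deg[11]=1+1=2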